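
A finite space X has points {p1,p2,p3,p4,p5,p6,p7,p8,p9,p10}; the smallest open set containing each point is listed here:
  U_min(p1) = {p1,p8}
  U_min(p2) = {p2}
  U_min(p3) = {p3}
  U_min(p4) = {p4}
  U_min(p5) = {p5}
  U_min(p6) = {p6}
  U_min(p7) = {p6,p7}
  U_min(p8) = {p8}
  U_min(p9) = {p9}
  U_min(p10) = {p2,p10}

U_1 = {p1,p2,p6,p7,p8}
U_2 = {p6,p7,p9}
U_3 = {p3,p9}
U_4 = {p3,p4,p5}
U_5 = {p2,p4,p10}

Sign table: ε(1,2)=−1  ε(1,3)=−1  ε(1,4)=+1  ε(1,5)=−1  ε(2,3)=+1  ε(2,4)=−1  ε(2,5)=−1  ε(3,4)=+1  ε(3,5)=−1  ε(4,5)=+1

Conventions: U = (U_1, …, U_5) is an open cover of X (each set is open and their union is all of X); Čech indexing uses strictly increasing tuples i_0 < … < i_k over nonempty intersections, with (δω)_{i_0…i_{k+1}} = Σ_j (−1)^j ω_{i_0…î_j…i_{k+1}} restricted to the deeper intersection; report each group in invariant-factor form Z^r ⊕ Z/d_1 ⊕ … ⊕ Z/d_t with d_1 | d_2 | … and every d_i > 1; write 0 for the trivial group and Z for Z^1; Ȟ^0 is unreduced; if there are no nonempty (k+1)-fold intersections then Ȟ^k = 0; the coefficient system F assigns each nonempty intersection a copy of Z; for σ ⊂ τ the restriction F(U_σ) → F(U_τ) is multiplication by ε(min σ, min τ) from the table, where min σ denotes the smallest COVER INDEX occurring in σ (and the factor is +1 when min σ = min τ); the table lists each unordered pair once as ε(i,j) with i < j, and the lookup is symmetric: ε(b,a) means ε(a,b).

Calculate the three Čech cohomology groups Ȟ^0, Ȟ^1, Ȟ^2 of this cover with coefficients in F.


Ȟ^0 = Z, Ȟ^1 = Z and Ȟ^2 = 0

intersection data:
  U12={p6,p7} U15={p2} U23={p9} U34={p3} U45={p4}
C dims 5,5; δ0: rk 4, SNF 1^4
Ȟ^0 = (5 − 4) − 0 = 1, so Ȟ^0 ≅ Z
Ȟ^1 = (5 − 0) − 4 = 1, so Ȟ^1 ≅ Z
Ȟ^2 = (0 − 0) − 0 = 0, so Ȟ^2 ≅ 0


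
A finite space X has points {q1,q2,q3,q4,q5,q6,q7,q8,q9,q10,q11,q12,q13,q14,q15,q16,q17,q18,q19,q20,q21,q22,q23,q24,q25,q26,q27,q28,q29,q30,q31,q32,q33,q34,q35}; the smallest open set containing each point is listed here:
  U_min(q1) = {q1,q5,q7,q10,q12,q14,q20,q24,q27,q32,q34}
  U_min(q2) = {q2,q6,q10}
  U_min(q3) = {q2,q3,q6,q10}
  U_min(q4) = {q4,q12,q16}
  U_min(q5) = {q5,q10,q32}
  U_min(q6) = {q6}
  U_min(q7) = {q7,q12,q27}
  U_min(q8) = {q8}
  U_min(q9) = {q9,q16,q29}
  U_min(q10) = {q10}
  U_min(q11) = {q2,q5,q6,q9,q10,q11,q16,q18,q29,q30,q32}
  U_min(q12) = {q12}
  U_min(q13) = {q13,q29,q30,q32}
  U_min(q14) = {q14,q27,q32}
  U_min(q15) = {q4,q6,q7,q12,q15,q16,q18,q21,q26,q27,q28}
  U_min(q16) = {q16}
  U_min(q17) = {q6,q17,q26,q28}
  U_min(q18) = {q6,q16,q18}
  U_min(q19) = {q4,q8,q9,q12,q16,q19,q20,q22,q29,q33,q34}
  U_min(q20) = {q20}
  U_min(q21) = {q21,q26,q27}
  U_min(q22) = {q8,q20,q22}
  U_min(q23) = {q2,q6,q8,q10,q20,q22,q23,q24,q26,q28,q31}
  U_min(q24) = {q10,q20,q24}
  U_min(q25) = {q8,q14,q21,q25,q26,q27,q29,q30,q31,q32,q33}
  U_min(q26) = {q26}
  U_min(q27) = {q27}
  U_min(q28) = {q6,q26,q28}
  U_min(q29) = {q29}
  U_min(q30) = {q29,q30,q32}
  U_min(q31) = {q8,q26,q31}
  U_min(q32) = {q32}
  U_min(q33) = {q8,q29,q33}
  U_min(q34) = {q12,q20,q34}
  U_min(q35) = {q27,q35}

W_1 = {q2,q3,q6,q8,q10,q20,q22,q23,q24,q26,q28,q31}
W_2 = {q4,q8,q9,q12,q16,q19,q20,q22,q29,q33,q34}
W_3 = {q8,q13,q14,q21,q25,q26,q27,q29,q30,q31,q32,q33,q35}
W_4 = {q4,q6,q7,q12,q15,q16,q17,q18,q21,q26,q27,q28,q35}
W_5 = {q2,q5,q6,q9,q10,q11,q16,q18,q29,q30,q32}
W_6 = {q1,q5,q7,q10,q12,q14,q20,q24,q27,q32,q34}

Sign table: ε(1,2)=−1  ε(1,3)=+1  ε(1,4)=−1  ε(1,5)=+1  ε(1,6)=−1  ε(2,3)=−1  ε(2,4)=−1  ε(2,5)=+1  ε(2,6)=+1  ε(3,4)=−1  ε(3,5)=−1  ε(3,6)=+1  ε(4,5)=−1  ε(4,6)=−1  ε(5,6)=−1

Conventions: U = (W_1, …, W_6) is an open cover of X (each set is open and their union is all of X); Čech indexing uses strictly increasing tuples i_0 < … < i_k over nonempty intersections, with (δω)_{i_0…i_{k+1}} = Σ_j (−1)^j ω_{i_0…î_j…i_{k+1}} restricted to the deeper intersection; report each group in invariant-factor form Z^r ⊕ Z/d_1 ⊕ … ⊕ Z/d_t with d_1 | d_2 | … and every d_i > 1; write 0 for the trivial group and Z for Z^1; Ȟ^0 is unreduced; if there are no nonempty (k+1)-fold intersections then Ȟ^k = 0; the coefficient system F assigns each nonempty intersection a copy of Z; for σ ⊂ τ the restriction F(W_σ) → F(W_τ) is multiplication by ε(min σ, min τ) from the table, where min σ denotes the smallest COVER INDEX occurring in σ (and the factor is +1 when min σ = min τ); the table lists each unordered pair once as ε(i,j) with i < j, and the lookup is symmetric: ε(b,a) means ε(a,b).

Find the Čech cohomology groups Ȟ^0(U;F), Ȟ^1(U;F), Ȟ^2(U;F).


intersection data:
  W12={q8,q20,q22} W13={q8,q26,q31} W14={q6,q26,q28} W15={q2,q6,q10} W16={q10,q20,q24} W23={q8,q29,q33} W24={q4,q12,q16} W25={q9,q16,q29} W26={q12,q20,q34} W34={q21,q26,q27,q35} W35={q29,q30,q32} W36={q14,q27,q32} W45={q6,q16,q18} W46={q7,q12,q27} W56={q5,q10,q32}
  W123={q8} W126={q20} W134={q26} W145={q6} W156={q10} W235={q29} W245={q16} W246={q12} W346={q27} W356={q32}
C dims 6,15,10; δ0: rk 6, SNF 1^5·2; δ1: rk 9, SNF 1^9
Ȟ^0 = (6 − 6) − 0 = 0, so Ȟ^0 ≅ 0
Ȟ^1 = (15 − 9) − 6 = 0 plus torsion [2], so Ȟ^1 ≅ Z/2
Ȟ^2 = (10 − 0) − 9 = 1, so Ȟ^2 ≅ Z

Ȟ^0 = 0, Ȟ^1 = Z/2 and Ȟ^2 = Z


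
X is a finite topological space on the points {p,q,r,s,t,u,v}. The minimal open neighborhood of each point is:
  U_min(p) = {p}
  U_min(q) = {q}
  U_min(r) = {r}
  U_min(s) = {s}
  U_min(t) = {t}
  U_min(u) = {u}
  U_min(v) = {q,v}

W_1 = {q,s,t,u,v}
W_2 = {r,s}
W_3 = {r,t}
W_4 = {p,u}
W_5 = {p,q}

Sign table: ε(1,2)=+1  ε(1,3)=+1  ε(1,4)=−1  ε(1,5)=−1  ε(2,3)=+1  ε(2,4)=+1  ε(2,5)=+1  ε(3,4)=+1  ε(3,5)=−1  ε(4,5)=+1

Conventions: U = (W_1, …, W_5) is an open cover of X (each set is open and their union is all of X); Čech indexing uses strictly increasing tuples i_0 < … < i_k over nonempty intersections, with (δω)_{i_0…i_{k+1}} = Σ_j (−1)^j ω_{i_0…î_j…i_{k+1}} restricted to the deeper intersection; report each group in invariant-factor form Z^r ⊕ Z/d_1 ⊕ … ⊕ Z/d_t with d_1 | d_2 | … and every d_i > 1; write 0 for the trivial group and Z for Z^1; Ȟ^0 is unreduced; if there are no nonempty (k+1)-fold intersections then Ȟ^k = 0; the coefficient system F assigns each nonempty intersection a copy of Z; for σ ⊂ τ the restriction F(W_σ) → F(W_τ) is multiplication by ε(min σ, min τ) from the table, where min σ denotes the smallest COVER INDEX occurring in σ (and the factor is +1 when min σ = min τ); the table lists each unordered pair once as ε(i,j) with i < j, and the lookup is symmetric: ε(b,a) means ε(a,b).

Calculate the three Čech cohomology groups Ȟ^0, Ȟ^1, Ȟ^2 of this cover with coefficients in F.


nonempty intersections:
  W12={s} W13={t} W14={u} W15={q} W23={r} W45={p}
C dims 5,6; δ0: rk 4, SNF 1^4
Ȟ^0: (5−4)−0=1 ⇒ Z
Ȟ^1: (6−0)−4=2 ⇒ Z^2
Ȟ^2: (0−0)−0=0 ⇒ 0

Ȟ^0 = Z, Ȟ^1 = Z^2, Ȟ^2 = 0


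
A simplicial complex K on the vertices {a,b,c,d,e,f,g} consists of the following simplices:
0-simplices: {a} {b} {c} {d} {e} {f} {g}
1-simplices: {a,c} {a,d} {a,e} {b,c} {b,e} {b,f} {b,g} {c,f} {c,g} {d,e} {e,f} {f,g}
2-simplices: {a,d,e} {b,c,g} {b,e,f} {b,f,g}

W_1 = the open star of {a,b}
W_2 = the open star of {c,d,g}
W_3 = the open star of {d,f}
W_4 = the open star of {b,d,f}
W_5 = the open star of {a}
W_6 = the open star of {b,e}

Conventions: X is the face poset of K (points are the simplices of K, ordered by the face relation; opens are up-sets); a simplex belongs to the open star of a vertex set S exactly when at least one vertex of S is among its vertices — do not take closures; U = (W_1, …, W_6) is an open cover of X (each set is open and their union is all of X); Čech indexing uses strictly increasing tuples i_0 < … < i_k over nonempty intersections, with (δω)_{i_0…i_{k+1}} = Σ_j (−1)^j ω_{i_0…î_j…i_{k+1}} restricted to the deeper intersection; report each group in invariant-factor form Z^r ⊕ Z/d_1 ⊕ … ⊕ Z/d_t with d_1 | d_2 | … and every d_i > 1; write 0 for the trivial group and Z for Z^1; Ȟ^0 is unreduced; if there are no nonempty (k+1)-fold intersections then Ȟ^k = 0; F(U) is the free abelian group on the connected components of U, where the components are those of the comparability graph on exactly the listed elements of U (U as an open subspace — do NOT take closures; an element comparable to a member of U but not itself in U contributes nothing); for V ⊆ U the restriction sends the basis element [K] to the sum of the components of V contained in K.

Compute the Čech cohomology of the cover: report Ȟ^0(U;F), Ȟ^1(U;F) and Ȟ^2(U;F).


intersection data:
  W1={{a},{b},{a,c},{a,d},{a,e},{b,c},{b,e},{b,f},{b,g},{a,d,e},{b,c,g},{b,e,f},{b,f,g}} W2={{c},{d},{g},{a,c},{a,d},{b,c},{b,g},{c,f},{c,g},{d,e},{f,g},{a,d,e},{b,c,g},{b,f,g}} W3={{d},{f},{a,d},{b,f},{c,f},{d,e},{e,f},{f,g},{a,d,e},{b,e,f},{b,f,g}} W4={{b},{d},{f},{a,d},{b,c},{b,e},{b,f},{b,g},{c,f},{d,e},{e,f},{f,g},{a,d,e},{b,c,g},{b,e,f},{b,f,g}} W5={{a},{a,c},{a,d},{a,e},{a,d,e}} W6={{b},{e},{a,e},{b,c},{b,e},{b,f},{b,g},{d,e},{e,f},{a,d,e},{b,c,g},{b,e,f},{b,f,g}}
  W12={{a,c},{a,d},{b,c},{b,g},{a,d,e},{b,c,g},{b,f,g}} W13={{a,d},{b,f},{a,d,e},{b,e,f},{b,f,g}} W14={{b},{a,d},{b,c},{b,e},{b,f},{b,g},{a,d,e},{b,c,g},{b,e,f},{b,f,g}} W15={{a},{a,c},{a,d},{a,e},{a,d,e}} W16={{b},{a,e},{b,c},{b,e},{b,f},{b,g},{a,d,e},{b,c,g},{b,e,f},{b,f,g}} W23={{d},{a,d},{c,f},{d,e},{f,g},{a,d,e},{b,f,g}} W24={{d},{a,d},{b,c},{b,g},{c,f},{d,e},{f,g},{a,d,e},{b,c,g},{b,f,g}} W25={{a,c},{a,d},{a,d,e}} W26={{b,c},{b,g},{d,e},{a,d,e},{b,c,g},{b,f,g}} W34={{d},{f},{a,d},{b,f},{c,f},{d,e},{e,f},{f,g},{a,d,e},{b,e,f},{b,f,g}} W35={{a,d},{a,d,e}} W36={{b,f},{d,e},{e,f},{a,d,e},{b,e,f},{b,f,g}} W45={{a,d},{a,d,e}} W46={{b},{b,c},{b,e},{b,f},{b,g},{d,e},{e,f},{a,d,e},{b,c,g},{b,e,f},{b,f,g}} W56={{a,e},{a,d,e}}
  W123={{a,d},{a,d,e},{b,f,g}} W124={{a,d},{b,c},{b,g},{a,d,e},{b,c,g},{b,f,g}} W125={{a,c},{a,d},{a,d,e}} W126={{b,c},{b,g},{a,d,e},{b,c,g},{b,f,g}} W134={{a,d},{b,f},{a,d,e},{b,e,f},{b,f,g}} W135={{a,d},{a,d,e}} W136={{b,f},{a,d,e},{b,e,f},{b,f,g}} W145={{a,d},{a,d,e}} W146={{b},{b,c},{b,e},{b,f},{b,g},{a,d,e},{b,c,g},{b,e,f},{b,f,g}} W156={{a,e},{a,d,e}} W234={{d},{a,d},{c,f},{d,e},{f,g},{a,d,e},{b,f,g}} W235={{a,d},{a,d,e}} W236={{d,e},{a,d,e},{b,f,g}} W245={{a,d},{a,d,e}} W246={{b,c},{b,g},{d,e},{a,d,e},{b,c,g},{b,f,g}} W256={{a,d,e}} W345={{a,d},{a,d,e}} W346={{b,f},{d,e},{e,f},{a,d,e},{b,e,f},{b,f,g}} W356={{a,d,e}} W456={{a,d,e}}
  W1234={{a,d},{a,d,e},{b,f,g}} W1235={{a,d},{a,d,e}} W1236={{a,d,e},{b,f,g}} W1245={{a,d},{a,d,e}} W1246={{b,c},{b,g},{a,d,e},{b,c,g},{b,f,g}} W1256={{a,d,e}} W1345={{a,d},{a,d,e}} W1346={{b,f},{a,d,e},{b,e,f},{b,f,g}} W1356={{a,d,e}} W1456={{a,d,e}} W2345={{a,d},{a,d,e}} W2346={{d,e},{a,d,e},{b,f,g}} W2356={{a,d,e}} W2456={{a,d,e}} W3456={{a,d,e}}
  W12345={{a,d},{a,d,e}} W12346={{a,d,e},{b,f,g}} W12356={{a,d,e}} W12456={{a,d,e}} W13456={{a,d,e}} W23456={{a,d,e}}
  W123456={{a,d,e}}
components per intersection:
  W1: {{a},{a,c},{a,d},{a,e},{a,d,e}} {{b},{b,c},{b,e},{b,f},{b,g},{b,c,g},{b,e,f},{b,f,g}}
  W2: {{c},{g},{a,c},{b,c},{b,g},{c,f},{c,g},{f,g},{b,c,g},{b,f,g}} {{d},{a,d},{d,e},{a,d,e}}
  W3: {{d},{a,d},{d,e},{a,d,e}} {{f},{b,f},{c,f},{e,f},{f,g},{b,e,f},{b,f,g}}
  W4: {{b},{f},{b,c},{b,e},{b,f},{b,g},{c,f},{e,f},{f,g},{b,c,g},{b,e,f},{b,f,g}} {{d},{a,d},{d,e},{a,d,e}}
  W5: {{a},{a,c},{a,d},{a,e},{a,d,e}}
  W6: {{b},{e},{a,e},{b,c},{b,e},{b,f},{b,g},{d,e},{e,f},{a,d,e},{b,c,g},{b,e,f},{b,f,g}}
  W12: {{a,c}} {{a,d},{a,d,e}} {{b,c},{b,g},{b,c,g},{b,f,g}}
  W13: {{a,d},{a,d,e}} {{b,f},{b,e,f},{b,f,g}}
  W14: {{b},{b,c},{b,e},{b,f},{b,g},{b,c,g},{b,e,f},{b,f,g}} {{a,d},{a,d,e}}
  W15: {{a},{a,c},{a,d},{a,e},{a,d,e}}
  W16: {{b},{b,c},{b,e},{b,f},{b,g},{b,c,g},{b,e,f},{b,f,g}} {{a,e},{a,d,e}}
  W23: {{d},{a,d},{d,e},{a,d,e}} {{c,f}} {{f,g},{b,f,g}}
  W24: {{d},{a,d},{d,e},{a,d,e}} {{b,c},{b,g},{f,g},{b,c,g},{b,f,g}} {{c,f}}
  W25: {{a,c}} {{a,d},{a,d,e}}
  W26: {{b,c},{b,g},{b,c,g},{b,f,g}} {{d,e},{a,d,e}}
  W34: {{d},{a,d},{d,e},{a,d,e}} {{f},{b,f},{c,f},{e,f},{f,g},{b,e,f},{b,f,g}}
  W35: {{a,d},{a,d,e}}
  W36: {{b,f},{e,f},{b,e,f},{b,f,g}} {{d,e},{a,d,e}}
  W45: {{a,d},{a,d,e}}
  W46: {{b},{b,c},{b,e},{b,f},{b,g},{e,f},{b,c,g},{b,e,f},{b,f,g}} {{d,e},{a,d,e}}
  W56: {{a,e},{a,d,e}}
  W123: {{a,d},{a,d,e}} {{b,f,g}}
  W124: {{a,d},{a,d,e}} {{b,c},{b,g},{b,c,g},{b,f,g}}
  W125: {{a,c}} {{a,d},{a,d,e}}
  W126: {{b,c},{b,g},{b,c,g},{b,f,g}} {{a,d,e}}
  W134: {{a,d},{a,d,e}} {{b,f},{b,e,f},{b,f,g}}
  W135: {{a,d},{a,d,e}}
  W136: {{b,f},{b,e,f},{b,f,g}} {{a,d,e}}
  W145: {{a,d},{a,d,e}}
  W146: {{b},{b,c},{b,e},{b,f},{b,g},{b,c,g},{b,e,f},{b,f,g}} {{a,d,e}}
  W156: {{a,e},{a,d,e}}
  W234: {{d},{a,d},{d,e},{a,d,e}} {{c,f}} {{f,g},{b,f,g}}
  W235: {{a,d},{a,d,e}}
  W236: {{d,e},{a,d,e}} {{b,f,g}}
  W245: {{a,d},{a,d,e}}
  W246: {{b,c},{b,g},{b,c,g},{b,f,g}} {{d,e},{a,d,e}}
  W256: {{a,d,e}}
  W345: {{a,d},{a,d,e}}
  W346: {{b,f},{e,f},{b,e,f},{b,f,g}} {{d,e},{a,d,e}}
  W356: {{a,d,e}}
  W456: {{a,d,e}}
  W1234: {{a,d},{a,d,e}} {{b,f,g}}
  W1235: {{a,d},{a,d,e}}
  W1236: {{a,d,e}} {{b,f,g}}
  W1245: {{a,d},{a,d,e}}
  W1246: {{b,c},{b,g},{b,c,g},{b,f,g}} {{a,d,e}}
  W1256: {{a,d,e}}
  W1345: {{a,d},{a,d,e}}
  W1346: {{b,f},{b,e,f},{b,f,g}} {{a,d,e}}
  W1356: {{a,d,e}}
  W1456: {{a,d,e}}
  W2345: {{a,d},{a,d,e}}
  W2346: {{d,e},{a,d,e}} {{b,f,g}}
  W2356: {{a,d,e}}
  W2456: {{a,d,e}}
  W3456: {{a,d,e}}
  W12345: {{a,d},{a,d,e}}
  W12346: {{a,d,e}} {{b,f,g}}
  W12356: {{a,d,e}}
  W12456: {{a,d,e}}
  W13456: {{a,d,e}}
  W23456: {{a,d,e}}
  W123456: {{a,d,e}}
C dims 10,29,32,20; δ0: rk 9, SNF 1^9; δ1: rk 18, SNF 1^18; δ2: rk 14, SNF 1^14
Ȟ^0 = (10 − 9) − 0 = 1, so Ȟ^0 ≅ Z
Ȟ^1 = (29 − 18) − 9 = 2, so Ȟ^1 ≅ Z^2
Ȟ^2 = (32 − 14) − 18 = 0, so Ȟ^2 ≅ 0

Ȟ^0 ≅ Z, Ȟ^1 ≅ Z^2 and Ȟ^2 ≅ 0


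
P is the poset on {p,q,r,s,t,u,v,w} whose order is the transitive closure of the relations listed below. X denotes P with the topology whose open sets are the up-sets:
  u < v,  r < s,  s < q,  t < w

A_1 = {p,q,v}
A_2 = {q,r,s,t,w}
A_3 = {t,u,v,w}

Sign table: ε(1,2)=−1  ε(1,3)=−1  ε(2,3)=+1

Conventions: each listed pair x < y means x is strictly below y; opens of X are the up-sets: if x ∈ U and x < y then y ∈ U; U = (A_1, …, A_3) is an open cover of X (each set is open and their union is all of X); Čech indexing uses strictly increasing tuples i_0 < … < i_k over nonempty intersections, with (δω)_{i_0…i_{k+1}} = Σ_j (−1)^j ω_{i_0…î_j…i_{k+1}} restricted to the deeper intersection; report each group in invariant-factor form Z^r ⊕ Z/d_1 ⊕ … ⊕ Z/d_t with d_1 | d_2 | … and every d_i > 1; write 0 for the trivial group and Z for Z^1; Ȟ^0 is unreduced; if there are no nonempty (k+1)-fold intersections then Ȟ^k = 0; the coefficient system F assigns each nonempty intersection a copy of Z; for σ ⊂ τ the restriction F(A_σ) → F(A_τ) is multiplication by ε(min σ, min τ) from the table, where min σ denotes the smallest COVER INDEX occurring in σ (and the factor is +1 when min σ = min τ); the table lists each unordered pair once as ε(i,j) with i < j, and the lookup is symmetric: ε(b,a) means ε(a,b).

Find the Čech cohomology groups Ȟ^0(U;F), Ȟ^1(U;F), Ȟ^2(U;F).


nonempty intersections:
  A12={q} A13={v} A23={t,w}
C dims 3,3; δ0: rk 2, SNF 1^2
Ȟ^0: (3−2)−0=1 ⇒ Z
Ȟ^1: (3−0)−2=1 ⇒ Z
Ȟ^2: (0−0)−0=0 ⇒ 0

Ȟ^0 ≅ Z, Ȟ^1 ≅ Z, Ȟ^2 ≅ 0


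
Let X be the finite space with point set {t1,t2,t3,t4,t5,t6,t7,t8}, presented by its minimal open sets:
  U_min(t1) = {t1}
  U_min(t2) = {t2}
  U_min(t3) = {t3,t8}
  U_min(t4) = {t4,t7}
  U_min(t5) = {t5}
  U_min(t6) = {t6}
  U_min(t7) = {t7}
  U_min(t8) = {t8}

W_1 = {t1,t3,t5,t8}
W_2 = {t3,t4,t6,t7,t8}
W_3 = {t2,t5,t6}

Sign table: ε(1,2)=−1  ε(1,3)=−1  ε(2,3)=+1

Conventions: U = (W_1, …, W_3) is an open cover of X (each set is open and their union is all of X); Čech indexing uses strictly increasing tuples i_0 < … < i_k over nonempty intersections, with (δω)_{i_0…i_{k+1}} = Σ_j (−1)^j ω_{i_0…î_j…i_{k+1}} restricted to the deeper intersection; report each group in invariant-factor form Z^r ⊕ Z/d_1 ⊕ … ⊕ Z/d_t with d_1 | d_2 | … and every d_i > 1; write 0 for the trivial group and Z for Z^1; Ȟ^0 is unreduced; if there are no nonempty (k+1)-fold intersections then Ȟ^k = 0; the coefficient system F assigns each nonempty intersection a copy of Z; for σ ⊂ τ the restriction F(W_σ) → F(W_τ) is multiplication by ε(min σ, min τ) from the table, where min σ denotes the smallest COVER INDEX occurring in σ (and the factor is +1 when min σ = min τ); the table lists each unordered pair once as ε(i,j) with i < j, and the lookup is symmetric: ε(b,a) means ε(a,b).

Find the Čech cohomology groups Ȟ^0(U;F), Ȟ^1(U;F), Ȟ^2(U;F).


Ȟ^0(U;F) ≅ Z, Ȟ^1(U;F) ≅ Z and Ȟ^2(U;F) ≅ 0

nonempty intersections:
  W12={t3,t8} W13={t5} W23={t6}
C dims 3,3; δ0: rk 2, SNF 1^2
Ȟ^0: (3−2)−0=1 ⇒ Z
Ȟ^1: (3−0)−2=1 ⇒ Z
Ȟ^2: (0−0)−0=0 ⇒ 0


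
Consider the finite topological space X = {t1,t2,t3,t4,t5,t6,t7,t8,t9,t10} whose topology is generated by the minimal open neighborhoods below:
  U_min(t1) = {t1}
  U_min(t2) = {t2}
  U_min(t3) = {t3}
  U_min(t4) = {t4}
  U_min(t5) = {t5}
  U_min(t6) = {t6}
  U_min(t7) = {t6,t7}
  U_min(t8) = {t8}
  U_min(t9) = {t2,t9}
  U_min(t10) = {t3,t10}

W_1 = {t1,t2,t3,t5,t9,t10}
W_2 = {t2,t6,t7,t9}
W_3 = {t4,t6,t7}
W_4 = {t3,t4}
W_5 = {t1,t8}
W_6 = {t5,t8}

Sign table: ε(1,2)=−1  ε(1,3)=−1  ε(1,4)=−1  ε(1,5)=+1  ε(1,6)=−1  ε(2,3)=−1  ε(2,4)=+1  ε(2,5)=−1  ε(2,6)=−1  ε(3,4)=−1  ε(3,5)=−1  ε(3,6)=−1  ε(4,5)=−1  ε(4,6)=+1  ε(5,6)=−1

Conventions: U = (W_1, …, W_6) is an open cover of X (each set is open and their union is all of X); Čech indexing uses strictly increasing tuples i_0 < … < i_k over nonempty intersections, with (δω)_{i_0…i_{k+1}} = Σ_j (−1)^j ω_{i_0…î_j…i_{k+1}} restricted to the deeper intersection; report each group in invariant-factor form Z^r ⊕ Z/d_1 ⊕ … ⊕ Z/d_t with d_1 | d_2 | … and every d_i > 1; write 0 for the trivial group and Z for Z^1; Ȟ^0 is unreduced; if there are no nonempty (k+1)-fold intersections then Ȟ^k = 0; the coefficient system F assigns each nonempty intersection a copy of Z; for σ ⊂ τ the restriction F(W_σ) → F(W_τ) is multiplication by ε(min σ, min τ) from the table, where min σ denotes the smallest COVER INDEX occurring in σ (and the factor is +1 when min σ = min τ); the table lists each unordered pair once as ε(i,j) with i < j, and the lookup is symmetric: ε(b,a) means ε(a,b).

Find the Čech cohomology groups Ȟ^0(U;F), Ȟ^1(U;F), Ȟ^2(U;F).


Ȟ^0 = Z,  Ȟ^1 = Z^2,  Ȟ^2 = 0

cover nerve:
  W12={t2,t9} W14={t3} W15={t1} W16={t5} W23={t6,t7} W34={t4} W56={t8}
C dims 6,7; δ0: rk 5, SNF 1^5
Ȟ^0: (6−5)−0=1 ⇒ Z
Ȟ^1: (7−0)−5=2 ⇒ Z^2
Ȟ^2: (0−0)−0=0 ⇒ 0


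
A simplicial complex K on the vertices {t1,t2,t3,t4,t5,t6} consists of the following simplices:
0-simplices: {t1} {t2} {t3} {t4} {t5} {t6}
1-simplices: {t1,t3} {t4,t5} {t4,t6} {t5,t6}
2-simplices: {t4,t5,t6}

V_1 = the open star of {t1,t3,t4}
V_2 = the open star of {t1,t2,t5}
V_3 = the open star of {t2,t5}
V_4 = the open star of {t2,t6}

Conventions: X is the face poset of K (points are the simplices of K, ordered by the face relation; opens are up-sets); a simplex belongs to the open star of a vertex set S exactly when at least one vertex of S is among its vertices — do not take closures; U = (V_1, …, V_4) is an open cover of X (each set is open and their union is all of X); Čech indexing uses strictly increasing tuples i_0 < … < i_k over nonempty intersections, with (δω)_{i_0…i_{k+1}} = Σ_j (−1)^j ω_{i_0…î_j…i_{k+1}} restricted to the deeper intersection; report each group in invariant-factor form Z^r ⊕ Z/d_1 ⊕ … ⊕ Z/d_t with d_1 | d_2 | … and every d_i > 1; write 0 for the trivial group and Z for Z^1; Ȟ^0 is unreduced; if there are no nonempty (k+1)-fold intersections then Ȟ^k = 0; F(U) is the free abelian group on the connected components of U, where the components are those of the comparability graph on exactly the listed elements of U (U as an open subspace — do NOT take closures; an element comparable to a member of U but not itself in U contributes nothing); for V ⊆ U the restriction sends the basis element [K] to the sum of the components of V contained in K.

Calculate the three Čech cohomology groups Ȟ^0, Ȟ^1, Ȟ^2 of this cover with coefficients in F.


intersection data:
  V1={{t1},{t3},{t4},{t1,t3},{t4,t5},{t4,t6},{t4,t5,t6}} V2={{t1},{t2},{t5},{t1,t3},{t4,t5},{t5,t6},{t4,t5,t6}} V3={{t2},{t5},{t4,t5},{t5,t6},{t4,t5,t6}} V4={{t2},{t6},{t4,t6},{t5,t6},{t4,t5,t6}}
  V12={{t1},{t1,t3},{t4,t5},{t4,t5,t6}} V13={{t4,t5},{t4,t5,t6}} V14={{t4,t6},{t4,t5,t6}} V23={{t2},{t5},{t4,t5},{t5,t6},{t4,t5,t6}} V24={{t2},{t5,t6},{t4,t5,t6}} V34={{t2},{t5,t6},{t4,t5,t6}}
  V123={{t4,t5},{t4,t5,t6}} V124={{t4,t5,t6}} V134={{t4,t5,t6}} V234={{t2},{t5,t6},{t4,t5,t6}}
  V1234={{t4,t5,t6}}
components per intersection:
  V1: {{t1},{t3},{t1,t3}} {{t4},{t4,t5},{t4,t6},{t4,t5,t6}}
  V2: {{t1},{t1,t3}} {{t2}} {{t5},{t4,t5},{t5,t6},{t4,t5,t6}}
  V3: {{t2}} {{t5},{t4,t5},{t5,t6},{t4,t5,t6}}
  V4: {{t2}} {{t6},{t4,t6},{t5,t6},{t4,t5,t6}}
  V12: {{t1},{t1,t3}} {{t4,t5},{t4,t5,t6}}
  V13: {{t4,t5},{t4,t5,t6}}
  V14: {{t4,t6},{t4,t5,t6}}
  V23: {{t2}} {{t5},{t4,t5},{t5,t6},{t4,t5,t6}}
  V24: {{t2}} {{t5,t6},{t4,t5,t6}}
  V34: {{t2}} {{t5,t6},{t4,t5,t6}}
  V123: {{t4,t5},{t4,t5,t6}}
  V124: {{t4,t5,t6}}
  V134: {{t4,t5,t6}}
  V234: {{t2}} {{t5,t6},{t4,t5,t6}}
  V1234: {{t4,t5,t6}}
C dims 9,10,5,1; δ0: rk 6, SNF 1^6; δ1: rk 4, SNF 1^4; δ2: rk 1, SNF 1^1
Ȟ^0 = (9 − 6) − 0 = 3, so Ȟ^0 ≅ Z^3
Ȟ^1 = (10 − 4) − 6 = 0, so Ȟ^1 ≅ 0
Ȟ^2 = (5 − 1) − 4 = 0, so Ȟ^2 ≅ 0

Ȟ^0 = Z^3,  Ȟ^1 = 0,  Ȟ^2 = 0


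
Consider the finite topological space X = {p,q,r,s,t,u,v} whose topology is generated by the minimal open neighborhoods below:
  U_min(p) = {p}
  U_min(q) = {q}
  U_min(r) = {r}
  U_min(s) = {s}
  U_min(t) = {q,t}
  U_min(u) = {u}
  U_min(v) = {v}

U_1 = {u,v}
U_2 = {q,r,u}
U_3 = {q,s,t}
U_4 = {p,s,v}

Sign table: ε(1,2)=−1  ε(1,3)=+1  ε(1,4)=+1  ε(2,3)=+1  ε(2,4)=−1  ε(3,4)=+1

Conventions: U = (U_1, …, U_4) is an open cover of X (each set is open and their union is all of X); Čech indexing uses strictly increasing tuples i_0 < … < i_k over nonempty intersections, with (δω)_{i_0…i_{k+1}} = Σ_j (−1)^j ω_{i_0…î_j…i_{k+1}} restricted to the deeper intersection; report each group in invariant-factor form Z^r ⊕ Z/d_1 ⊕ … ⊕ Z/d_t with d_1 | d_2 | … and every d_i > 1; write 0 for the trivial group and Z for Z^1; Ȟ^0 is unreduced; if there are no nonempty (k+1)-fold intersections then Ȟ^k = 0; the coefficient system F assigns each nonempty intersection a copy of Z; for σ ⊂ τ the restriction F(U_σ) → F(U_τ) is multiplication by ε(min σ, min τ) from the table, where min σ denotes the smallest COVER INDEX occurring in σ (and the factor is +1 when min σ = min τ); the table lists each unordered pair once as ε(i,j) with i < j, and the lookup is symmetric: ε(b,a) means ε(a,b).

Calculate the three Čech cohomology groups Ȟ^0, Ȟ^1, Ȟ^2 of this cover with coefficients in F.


intersection data:
  U12={u} U14={v} U23={q} U34={s}
C dims 4,4; δ0: rk 4, SNF 1^3·2
Ȟ^0 = (4 − 4) − 0 = 0, so Ȟ^0 ≅ 0
Ȟ^1 = (4 − 0) − 4 = 0 plus torsion [2], so Ȟ^1 ≅ Z/2
Ȟ^2 = (0 − 0) − 0 = 0, so Ȟ^2 ≅ 0

Ȟ^0 = 0, Ȟ^1 = Z/2 and Ȟ^2 = 0


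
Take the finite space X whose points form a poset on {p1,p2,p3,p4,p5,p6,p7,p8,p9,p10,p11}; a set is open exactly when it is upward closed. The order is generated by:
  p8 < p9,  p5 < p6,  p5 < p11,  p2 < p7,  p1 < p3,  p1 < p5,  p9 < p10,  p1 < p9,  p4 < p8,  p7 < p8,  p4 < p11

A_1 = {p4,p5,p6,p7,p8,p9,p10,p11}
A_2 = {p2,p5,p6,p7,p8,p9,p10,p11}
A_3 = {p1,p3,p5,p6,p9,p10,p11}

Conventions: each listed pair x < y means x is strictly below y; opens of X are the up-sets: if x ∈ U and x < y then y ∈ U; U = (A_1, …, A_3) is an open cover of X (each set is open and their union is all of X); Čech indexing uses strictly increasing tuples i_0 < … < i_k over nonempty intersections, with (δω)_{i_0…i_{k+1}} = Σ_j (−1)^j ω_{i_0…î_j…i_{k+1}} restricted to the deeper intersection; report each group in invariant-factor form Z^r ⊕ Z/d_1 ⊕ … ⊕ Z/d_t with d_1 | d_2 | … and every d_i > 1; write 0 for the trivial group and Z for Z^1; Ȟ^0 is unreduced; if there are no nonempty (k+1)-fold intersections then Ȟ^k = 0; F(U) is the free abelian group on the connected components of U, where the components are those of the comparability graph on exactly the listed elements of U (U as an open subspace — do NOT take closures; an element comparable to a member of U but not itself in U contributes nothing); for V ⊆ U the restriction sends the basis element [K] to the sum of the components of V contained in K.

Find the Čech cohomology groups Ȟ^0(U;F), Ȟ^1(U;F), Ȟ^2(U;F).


cover nerve:
  A12={p5,p6,p7,p8,p9,p10,p11} A13={p5,p6,p9,p10,p11} A23={p5,p6,p9,p10,p11}
  A123={p5,p6,p9,p10,p11}
components per intersection:
  A1: {p4,p5,p6,p7,p8,p9,p10,p11}
  A2: {p2,p7,p8,p9,p10} {p5,p6,p11}
  A3: {p1,p3,p5,p6,p9,p10,p11}
  A12: {p5,p6,p11} {p7,p8,p9,p10}
  A13: {p5,p6,p11} {p9,p10}
  A23: {p5,p6,p11} {p9,p10}
  A123: {p5,p6,p11} {p9,p10}
C dims 4,6,2; δ0: rk 3, SNF 1^3; δ1: rk 2, SNF 1^2
Ȟ^0: (4−3)−0=1 ⇒ Z
Ȟ^1: (6−2)−3=1 ⇒ Z
Ȟ^2: (2−0)−2=0 ⇒ 0

Ȟ^0(U;F) ≅ Z, Ȟ^1(U;F) ≅ Z, Ȟ^2(U;F) ≅ 0


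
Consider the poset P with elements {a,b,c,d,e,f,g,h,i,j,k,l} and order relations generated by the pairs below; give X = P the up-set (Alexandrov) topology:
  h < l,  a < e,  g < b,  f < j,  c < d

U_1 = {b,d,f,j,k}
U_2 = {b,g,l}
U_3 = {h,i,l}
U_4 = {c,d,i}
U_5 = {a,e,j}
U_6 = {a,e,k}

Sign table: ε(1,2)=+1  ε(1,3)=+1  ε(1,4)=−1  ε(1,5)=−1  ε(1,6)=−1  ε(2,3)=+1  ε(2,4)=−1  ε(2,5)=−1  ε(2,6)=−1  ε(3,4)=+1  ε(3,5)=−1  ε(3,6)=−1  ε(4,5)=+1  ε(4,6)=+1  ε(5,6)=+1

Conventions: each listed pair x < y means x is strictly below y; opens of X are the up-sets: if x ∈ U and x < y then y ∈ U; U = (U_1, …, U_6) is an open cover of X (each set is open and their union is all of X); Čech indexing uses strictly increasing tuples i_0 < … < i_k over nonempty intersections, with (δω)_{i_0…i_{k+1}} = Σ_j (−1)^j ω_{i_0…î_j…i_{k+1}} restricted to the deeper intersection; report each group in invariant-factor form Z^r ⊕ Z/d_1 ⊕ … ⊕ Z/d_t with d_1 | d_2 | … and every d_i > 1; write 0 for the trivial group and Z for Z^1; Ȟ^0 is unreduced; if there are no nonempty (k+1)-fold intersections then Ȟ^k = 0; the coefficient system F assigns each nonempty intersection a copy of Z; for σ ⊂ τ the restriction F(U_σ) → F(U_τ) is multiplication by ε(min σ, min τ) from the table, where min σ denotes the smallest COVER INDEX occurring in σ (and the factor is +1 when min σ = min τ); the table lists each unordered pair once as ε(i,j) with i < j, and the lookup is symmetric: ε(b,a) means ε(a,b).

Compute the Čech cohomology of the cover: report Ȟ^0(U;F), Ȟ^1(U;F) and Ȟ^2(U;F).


Ȟ^0(U;F) ≅ 0; Ȟ^1(U;F) ≅ Z ⊕ Z/2; Ȟ^2(U;F) ≅ 0

nerve simplices:
  U12={b} U14={d} U15={j} U16={k} U23={l} U34={i} U56={a,e}
C dims 6,7; δ0: rk 6, SNF 1^5·2
degree 0: 6−6−0 = 0 → Ȟ^0 ≅ 0
degree 1: 7−0−6 = 1 plus torsion [2] → Ȟ^1 ≅ Z ⊕ Z/2
degree 2: 0−0−0 = 0 → Ȟ^2 ≅ 0


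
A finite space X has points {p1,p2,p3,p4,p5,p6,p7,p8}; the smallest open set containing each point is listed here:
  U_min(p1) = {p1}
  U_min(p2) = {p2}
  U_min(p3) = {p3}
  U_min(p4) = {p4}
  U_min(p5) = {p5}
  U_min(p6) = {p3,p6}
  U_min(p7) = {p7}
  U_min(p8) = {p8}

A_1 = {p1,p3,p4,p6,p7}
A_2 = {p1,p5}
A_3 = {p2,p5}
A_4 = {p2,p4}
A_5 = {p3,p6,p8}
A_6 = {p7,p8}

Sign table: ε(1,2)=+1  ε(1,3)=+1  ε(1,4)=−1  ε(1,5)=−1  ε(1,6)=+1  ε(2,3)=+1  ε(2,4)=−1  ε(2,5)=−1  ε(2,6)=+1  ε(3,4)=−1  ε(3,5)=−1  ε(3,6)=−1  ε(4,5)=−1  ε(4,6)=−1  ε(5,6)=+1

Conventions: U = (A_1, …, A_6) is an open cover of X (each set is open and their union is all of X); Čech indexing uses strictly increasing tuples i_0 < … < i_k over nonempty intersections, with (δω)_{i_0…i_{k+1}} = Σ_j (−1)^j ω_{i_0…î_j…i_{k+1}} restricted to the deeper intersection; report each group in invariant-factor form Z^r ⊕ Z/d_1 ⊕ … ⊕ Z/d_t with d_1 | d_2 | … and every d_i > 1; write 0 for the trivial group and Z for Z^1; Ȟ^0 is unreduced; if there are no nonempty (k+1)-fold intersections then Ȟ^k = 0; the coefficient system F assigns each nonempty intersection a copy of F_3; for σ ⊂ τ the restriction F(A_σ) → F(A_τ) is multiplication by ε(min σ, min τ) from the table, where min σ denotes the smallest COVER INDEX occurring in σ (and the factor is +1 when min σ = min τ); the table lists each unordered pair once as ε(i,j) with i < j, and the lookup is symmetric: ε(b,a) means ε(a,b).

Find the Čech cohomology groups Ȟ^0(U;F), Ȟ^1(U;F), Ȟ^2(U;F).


Ȟ^0 ≅ 0; Ȟ^1 ≅ Z/3; Ȟ^2 ≅ 0

intersection data:
  A12={p1} A14={p4} A15={p3,p6} A16={p7} A23={p5} A34={p2} A56={p8}
C dims 6,7; δ0: rk_F3 6
Ȟ^0 = (6 − 6) − 0 = 0, so Ȟ^0 ≅ 0
Ȟ^1 = (7 − 0) − 6 = 1, so Ȟ^1 ≅ Z/3
Ȟ^2 = (0 − 0) − 0 = 0, so Ȟ^2 ≅ 0


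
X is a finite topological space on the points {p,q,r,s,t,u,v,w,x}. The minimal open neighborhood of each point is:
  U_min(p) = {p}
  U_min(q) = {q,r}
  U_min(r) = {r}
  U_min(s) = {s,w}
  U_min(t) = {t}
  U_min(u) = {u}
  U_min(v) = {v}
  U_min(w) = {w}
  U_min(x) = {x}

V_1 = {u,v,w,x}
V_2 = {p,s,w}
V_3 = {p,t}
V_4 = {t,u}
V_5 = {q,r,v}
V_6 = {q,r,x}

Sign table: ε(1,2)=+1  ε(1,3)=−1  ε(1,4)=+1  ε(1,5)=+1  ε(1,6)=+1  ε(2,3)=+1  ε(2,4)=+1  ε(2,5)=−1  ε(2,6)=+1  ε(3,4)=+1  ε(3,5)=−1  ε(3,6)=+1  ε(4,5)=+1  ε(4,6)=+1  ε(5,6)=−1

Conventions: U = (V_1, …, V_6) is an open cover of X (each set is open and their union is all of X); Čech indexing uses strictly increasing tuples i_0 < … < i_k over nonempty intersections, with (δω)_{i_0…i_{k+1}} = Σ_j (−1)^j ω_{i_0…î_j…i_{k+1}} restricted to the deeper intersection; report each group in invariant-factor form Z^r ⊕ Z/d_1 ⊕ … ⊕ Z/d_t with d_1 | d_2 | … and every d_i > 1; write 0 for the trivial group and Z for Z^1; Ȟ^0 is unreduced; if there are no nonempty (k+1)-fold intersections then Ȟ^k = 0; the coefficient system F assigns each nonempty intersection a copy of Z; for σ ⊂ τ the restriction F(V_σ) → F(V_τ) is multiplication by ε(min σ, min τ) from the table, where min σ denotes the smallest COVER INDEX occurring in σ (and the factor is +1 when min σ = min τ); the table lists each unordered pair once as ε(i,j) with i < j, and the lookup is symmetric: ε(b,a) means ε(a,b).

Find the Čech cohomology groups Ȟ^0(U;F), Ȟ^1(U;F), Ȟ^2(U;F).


Ȟ^0(U;F) ≅ 0, Ȟ^1(U;F) ≅ Z ⊕ Z/2 and Ȟ^2(U;F) ≅ 0

nonempty intersections:
  V12={w} V14={u} V15={v} V16={x} V23={p} V34={t} V56={q,r}
C dims 6,7; δ0: rk 6, SNF 1^5·2
Ȟ^0: (6−6)−0=0 ⇒ 0
Ȟ^1: (7−0)−6=1 plus torsion [2] ⇒ Z ⊕ Z/2
Ȟ^2: (0−0)−0=0 ⇒ 0


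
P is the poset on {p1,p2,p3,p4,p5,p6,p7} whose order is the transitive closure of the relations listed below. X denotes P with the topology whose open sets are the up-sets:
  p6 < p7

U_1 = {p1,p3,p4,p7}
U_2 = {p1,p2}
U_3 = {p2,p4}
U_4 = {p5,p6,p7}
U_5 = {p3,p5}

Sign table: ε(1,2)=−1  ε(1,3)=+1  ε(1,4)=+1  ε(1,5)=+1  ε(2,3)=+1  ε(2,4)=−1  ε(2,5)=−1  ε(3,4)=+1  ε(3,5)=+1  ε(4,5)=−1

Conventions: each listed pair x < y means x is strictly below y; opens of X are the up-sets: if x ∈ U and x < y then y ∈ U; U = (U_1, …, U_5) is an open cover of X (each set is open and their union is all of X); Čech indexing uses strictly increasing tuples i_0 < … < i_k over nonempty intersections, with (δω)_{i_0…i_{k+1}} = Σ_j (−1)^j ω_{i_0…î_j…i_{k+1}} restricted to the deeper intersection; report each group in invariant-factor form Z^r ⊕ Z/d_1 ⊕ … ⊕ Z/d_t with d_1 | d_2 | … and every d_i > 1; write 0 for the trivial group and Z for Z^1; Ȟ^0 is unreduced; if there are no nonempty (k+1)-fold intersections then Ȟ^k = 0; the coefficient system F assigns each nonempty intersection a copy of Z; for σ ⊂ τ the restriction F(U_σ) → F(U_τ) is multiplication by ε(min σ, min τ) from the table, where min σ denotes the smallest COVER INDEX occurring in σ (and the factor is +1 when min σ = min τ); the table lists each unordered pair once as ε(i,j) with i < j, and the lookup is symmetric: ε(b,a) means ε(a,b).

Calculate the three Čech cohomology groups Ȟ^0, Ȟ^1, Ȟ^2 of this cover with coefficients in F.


Ȟ^0(U;F) ≅ 0, Ȟ^1(U;F) ≅ Z ⊕ Z/2, Ȟ^2(U;F) ≅ 0

intersection data:
  U12={p1} U13={p4} U14={p7} U15={p3} U23={p2} U45={p5}
C dims 5,6; δ0: rk 5, SNF 1^4·2
Ȟ^0 = (5 − 5) − 0 = 0, so Ȟ^0 ≅ 0
Ȟ^1 = (6 − 0) − 5 = 1 plus torsion [2], so Ȟ^1 ≅ Z ⊕ Z/2
Ȟ^2 = (0 − 0) − 0 = 0, so Ȟ^2 ≅ 0


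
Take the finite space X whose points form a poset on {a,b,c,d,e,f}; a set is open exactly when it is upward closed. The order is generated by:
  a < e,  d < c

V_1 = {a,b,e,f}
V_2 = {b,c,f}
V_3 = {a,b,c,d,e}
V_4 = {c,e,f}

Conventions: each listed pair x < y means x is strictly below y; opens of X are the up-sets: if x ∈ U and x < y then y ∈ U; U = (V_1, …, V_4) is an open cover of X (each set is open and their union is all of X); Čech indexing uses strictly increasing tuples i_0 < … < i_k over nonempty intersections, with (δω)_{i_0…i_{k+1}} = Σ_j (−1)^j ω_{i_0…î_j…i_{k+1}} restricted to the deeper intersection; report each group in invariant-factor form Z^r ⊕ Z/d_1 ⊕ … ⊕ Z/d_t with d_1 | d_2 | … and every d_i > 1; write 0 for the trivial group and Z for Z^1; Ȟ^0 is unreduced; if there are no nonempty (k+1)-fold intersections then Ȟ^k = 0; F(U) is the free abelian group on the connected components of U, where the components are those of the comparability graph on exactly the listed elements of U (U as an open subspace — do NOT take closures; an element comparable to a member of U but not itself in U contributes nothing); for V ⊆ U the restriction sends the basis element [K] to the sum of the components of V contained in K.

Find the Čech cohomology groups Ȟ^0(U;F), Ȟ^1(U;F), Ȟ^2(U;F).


nonempty intersections:
  V12={b,f} V13={a,b,e} V14={e,f} V23={b,c} V24={c,f} V34={c,e}
  V123={b} V124={f} V134={e} V234={c}
components per intersection:
  V1: {a,e} {b} {f}
  V2: {b} {c} {f}
  V3: {a,e} {b} {c,d}
  V4: {c} {e} {f}
  V12: {b} {f}
  V13: {a,e} {b}
  V14: {e} {f}
  V23: {b} {c}
  V24: {c} {f}
  V34: {c} {e}
  V123: {b}
  V124: {f}
  V134: {e}
  V234: {c}
C dims 12,12,4; δ0: rk 8, SNF 1^8; δ1: rk 4, SNF 1^4
Ȟ^0: (12−8)−0=4 ⇒ Z^4
Ȟ^1: (12−4)−8=0 ⇒ 0
Ȟ^2: (4−0)−4=0 ⇒ 0

Ȟ^0 ≅ Z^4, Ȟ^1 ≅ 0, Ȟ^2 ≅ 0


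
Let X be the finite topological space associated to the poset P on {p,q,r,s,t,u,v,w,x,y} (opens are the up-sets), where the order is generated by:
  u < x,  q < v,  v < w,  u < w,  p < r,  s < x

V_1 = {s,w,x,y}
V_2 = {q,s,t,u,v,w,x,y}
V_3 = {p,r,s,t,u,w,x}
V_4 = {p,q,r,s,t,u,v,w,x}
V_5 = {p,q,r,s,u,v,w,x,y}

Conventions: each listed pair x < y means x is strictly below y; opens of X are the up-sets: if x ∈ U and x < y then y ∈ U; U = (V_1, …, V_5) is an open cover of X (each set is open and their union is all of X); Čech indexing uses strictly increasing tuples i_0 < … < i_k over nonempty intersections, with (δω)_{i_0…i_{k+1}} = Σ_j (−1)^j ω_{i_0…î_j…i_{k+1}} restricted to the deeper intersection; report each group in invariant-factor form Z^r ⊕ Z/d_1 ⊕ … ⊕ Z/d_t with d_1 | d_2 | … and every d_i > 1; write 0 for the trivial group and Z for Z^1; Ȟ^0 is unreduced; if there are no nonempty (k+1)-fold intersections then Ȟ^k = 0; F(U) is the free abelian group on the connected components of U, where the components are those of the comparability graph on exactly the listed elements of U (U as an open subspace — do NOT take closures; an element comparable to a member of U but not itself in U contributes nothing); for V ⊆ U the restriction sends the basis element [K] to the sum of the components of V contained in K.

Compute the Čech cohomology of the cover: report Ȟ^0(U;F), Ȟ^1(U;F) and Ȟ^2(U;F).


Ȟ^0 = Z^4; Ȟ^1 = 0; Ȟ^2 = 0

nerve of the cover:
  V12={s,w,x,y} V13={s,w,x} V14={s,w,x} V15={s,w,x,y} V23={s,t,u,w,x} V24={q,s,t,u,v,w,x} V25={q,s,u,v,w,x,y} V34={p,r,s,t,u,w,x} V35={p,r,s,u,w,x} V45={p,q,r,s,u,v,w,x}
  V123={s,w,x} V124={s,w,x} V125={s,w,x,y} V134={s,w,x} V135={s,w,x} V145={s,w,x} V234={s,t,u,w,x} V235={s,u,w,x} V245={q,s,u,v,w,x} V345={p,r,s,u,w,x}
  V1234={s,w,x} V1235={s,w,x} V1245={s,w,x} V1345={s,w,x} V2345={s,u,w,x}
  V12345={s,w,x}
components per intersection:
  V1: {s,x} {w} {y}
  V2: {q,s,u,v,w,x} {t} {y}
  V3: {p,r} {s,u,w,x} {t}
  V4: {p,r} {q,s,u,v,w,x} {t}
  V5: {p,r} {q,s,u,v,w,x} {y}
  V12: {s,x} {w} {y}
  V13: {s,x} {w}
  V14: {s,x} {w}
  V15: {s,x} {w} {y}
  V23: {s,u,w,x} {t}
  V24: {q,s,u,v,w,x} {t}
  V25: {q,s,u,v,w,x} {y}
  V34: {p,r} {s,u,w,x} {t}
  V35: {p,r} {s,u,w,x}
  V45: {p,r} {q,s,u,v,w,x}
  V123: {s,x} {w}
  V124: {s,x} {w}
  V125: {s,x} {w} {y}
  V134: {s,x} {w}
  V135: {s,x} {w}
  V145: {s,x} {w}
  V234: {s,u,w,x} {t}
  V235: {s,u,w,x}
  V245: {q,s,u,v,w,x}
  V345: {p,r} {s,u,w,x}
  V1234: {s,x} {w}
  V1235: {s,x} {w}
  V1245: {s,x} {w}
  V1345: {s,x} {w}
  V2345: {s,u,w,x}
  V12345: {s,x} {w}
C dims 15,23,19,9; δ0: rk 11, SNF 1^11; δ1: rk 12, SNF 1^12; δ2: rk 7, SNF 1^7
Ȟ^0 = (15 − 11) − 0 = 4, so Ȟ^0 ≅ Z^4
Ȟ^1 = (23 − 12) − 11 = 0, so Ȟ^1 ≅ 0
Ȟ^2 = (19 − 7) − 12 = 0, so Ȟ^2 ≅ 0


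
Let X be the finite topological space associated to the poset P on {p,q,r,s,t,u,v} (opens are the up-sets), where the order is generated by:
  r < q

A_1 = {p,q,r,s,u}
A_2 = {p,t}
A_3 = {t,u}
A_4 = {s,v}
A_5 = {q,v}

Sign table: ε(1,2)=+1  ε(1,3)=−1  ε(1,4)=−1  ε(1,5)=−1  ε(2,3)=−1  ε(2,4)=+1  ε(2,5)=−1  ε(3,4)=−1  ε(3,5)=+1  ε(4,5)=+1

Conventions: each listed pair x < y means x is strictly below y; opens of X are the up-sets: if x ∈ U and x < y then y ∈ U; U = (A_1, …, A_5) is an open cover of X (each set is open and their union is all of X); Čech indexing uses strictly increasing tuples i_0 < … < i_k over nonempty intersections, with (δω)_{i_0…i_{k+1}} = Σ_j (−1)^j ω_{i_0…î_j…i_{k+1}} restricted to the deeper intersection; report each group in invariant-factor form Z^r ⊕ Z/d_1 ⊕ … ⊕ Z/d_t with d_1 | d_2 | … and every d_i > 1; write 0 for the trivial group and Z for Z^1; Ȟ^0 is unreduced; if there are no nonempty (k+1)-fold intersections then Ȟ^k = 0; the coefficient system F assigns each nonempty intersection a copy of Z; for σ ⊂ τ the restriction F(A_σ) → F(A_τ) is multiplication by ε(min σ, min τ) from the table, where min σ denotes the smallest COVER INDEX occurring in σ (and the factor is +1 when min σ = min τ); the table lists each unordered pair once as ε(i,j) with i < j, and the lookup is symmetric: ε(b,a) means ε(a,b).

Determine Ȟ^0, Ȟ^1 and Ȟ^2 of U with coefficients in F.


Ȟ^0 ≅ Z, Ȟ^1 ≅ Z^2 and Ȟ^2 ≅ 0

cover nerve:
  A12={p} A13={u} A14={s} A15={q} A23={t} A45={v}
C dims 5,6; δ0: rk 4, SNF 1^4
Ȟ^0: (5−4)−0=1 ⇒ Z
Ȟ^1: (6−0)−4=2 ⇒ Z^2
Ȟ^2: (0−0)−0=0 ⇒ 0


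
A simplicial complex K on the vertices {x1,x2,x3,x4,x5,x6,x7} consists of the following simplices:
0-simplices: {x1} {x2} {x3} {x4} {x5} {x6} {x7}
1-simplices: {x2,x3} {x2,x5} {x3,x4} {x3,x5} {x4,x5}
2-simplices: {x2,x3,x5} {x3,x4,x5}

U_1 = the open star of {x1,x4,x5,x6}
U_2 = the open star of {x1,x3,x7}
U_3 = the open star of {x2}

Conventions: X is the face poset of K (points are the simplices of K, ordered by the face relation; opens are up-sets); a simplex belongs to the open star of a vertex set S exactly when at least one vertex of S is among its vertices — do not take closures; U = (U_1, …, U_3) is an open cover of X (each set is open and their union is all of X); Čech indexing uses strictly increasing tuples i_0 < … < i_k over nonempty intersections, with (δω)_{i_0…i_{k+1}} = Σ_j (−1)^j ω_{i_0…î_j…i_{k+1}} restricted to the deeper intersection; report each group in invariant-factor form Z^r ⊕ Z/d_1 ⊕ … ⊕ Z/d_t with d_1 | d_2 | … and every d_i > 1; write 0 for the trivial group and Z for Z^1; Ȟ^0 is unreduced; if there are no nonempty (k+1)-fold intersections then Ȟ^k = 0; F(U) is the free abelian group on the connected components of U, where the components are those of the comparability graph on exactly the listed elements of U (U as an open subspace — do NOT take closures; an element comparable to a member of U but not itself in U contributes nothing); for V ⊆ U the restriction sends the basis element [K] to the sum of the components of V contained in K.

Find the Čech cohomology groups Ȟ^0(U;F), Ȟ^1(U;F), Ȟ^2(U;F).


nonempty intersections:
  U1={{x1},{x4},{x5},{x6},{x2,x5},{x3,x4},{x3,x5},{x4,x5},{x2,x3,x5},{x3,x4,x5}} U2={{x1},{x3},{x7},{x2,x3},{x3,x4},{x3,x5},{x2,x3,x5},{x3,x4,x5}} U3={{x2},{x2,x3},{x2,x5},{x2,x3,x5}}
  U12={{x1},{x3,x4},{x3,x5},{x2,x3,x5},{x3,x4,x5}} U13={{x2,x5},{x2,x3,x5}} U23={{x2,x3},{x2,x3,x5}}
  U123={{x2,x3,x5}}
components per intersection:
  U1: {{x1}} {{x4},{x5},{x2,x5},{x3,x4},{x3,x5},{x4,x5},{x2,x3,x5},{x3,x4,x5}} {{x6}}
  U2: {{x1}} {{x3},{x2,x3},{x3,x4},{x3,x5},{x2,x3,x5},{x3,x4,x5}} {{x7}}
  U3: {{x2},{x2,x3},{x2,x5},{x2,x3,x5}}
  U12: {{x1}} {{x3,x4},{x3,x5},{x2,x3,x5},{x3,x4,x5}}
  U13: {{x2,x5},{x2,x3,x5}}
  U23: {{x2,x3},{x2,x3,x5}}
  U123: {{x2,x3,x5}}
C dims 7,4,1; δ0: rk 3, SNF 1^3; δ1: rk 1, SNF 1^1
Ȟ^0: (7−3)−0=4 ⇒ Z^4
Ȟ^1: (4−1)−3=0 ⇒ 0
Ȟ^2: (1−0)−1=0 ⇒ 0

Ȟ^0 ≅ Z^4,  Ȟ^1 ≅ 0,  Ȟ^2 ≅ 0
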